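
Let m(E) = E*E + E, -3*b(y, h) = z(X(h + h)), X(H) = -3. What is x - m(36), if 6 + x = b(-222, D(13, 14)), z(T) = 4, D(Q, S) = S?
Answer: -4018/3 ≈ -1339.3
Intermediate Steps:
b(y, h) = -4/3 (b(y, h) = -1/3*4 = -4/3)
x = -22/3 (x = -6 - 4/3 = -22/3 ≈ -7.3333)
m(E) = E + E**2 (m(E) = E**2 + E = E + E**2)
x - m(36) = -22/3 - 36*(1 + 36) = -22/3 - 36*37 = -22/3 - 1*1332 = -22/3 - 1332 = -4018/3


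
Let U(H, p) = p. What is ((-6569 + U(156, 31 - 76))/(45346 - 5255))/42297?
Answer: -6614/1695729027 ≈ -3.9004e-6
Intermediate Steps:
((-6569 + U(156, 31 - 76))/(45346 - 5255))/42297 = ((-6569 + (31 - 76))/(45346 - 5255))/42297 = ((-6569 - 45)/40091)*(1/42297) = -6614*1/40091*(1/42297) = -6614/40091*1/42297 = -6614/1695729027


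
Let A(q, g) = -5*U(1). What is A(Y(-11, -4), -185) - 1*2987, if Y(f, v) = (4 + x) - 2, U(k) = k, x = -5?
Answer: -2992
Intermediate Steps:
Y(f, v) = -3 (Y(f, v) = (4 - 5) - 2 = -1 - 2 = -3)
A(q, g) = -5 (A(q, g) = -5*1 = -5)
A(Y(-11, -4), -185) - 1*2987 = -5 - 1*2987 = -5 - 2987 = -2992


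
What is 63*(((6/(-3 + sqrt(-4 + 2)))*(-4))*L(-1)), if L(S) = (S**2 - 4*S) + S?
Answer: 18144/11 + 6048*I*sqrt(2)/11 ≈ 1649.5 + 777.56*I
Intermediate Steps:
L(S) = S**2 - 3*S
63*(((6/(-3 + sqrt(-4 + 2)))*(-4))*L(-1)) = 63*(((6/(-3 + sqrt(-4 + 2)))*(-4))*(-(-3 - 1))) = 63*(((6/(-3 + sqrt(-2)))*(-4))*(-1*(-4))) = 63*(((6/(-3 + I*sqrt(2)))*(-4))*4) = 63*(-24/(-3 + I*sqrt(2))*4) = 63*(-96/(-3 + I*sqrt(2))) = -6048/(-3 + I*sqrt(2))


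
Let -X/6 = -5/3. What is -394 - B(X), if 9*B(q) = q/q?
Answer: -3547/9 ≈ -394.11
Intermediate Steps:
X = 10 (X = -(-30)/3 = -6*(-5/3) = 10)
B(q) = 1/9 (B(q) = (q/q)/9 = (1/9)*1 = 1/9)
-394 - B(X) = -394 - 1*1/9 = -394 - 1/9 = -3547/9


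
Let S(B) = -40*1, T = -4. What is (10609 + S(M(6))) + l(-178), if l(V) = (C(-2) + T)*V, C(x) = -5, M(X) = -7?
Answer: 12171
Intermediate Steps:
S(B) = -40
l(V) = -9*V (l(V) = (-5 - 4)*V = -9*V)
(10609 + S(M(6))) + l(-178) = (10609 - 40) - 9*(-178) = 10569 + 1602 = 12171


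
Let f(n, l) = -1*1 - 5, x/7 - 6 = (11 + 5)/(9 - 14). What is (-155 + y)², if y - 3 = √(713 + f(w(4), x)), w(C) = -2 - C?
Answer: (152 - √707)² ≈ 15728.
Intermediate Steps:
x = 98/5 (x = 42 + 7*((11 + 5)/(9 - 14)) = 42 + 7*(16/(-5)) = 42 + 7*(16*(-⅕)) = 42 + 7*(-16/5) = 42 - 112/5 = 98/5 ≈ 19.600)
f(n, l) = -6 (f(n, l) = -1 - 5 = -6)
y = 3 + √707 (y = 3 + √(713 - 6) = 3 + √707 ≈ 29.589)
(-155 + y)² = (-155 + (3 + √707))² = (-152 + √707)²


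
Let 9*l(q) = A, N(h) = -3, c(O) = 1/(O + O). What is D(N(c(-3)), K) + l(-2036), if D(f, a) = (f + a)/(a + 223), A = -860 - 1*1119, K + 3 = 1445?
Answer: -364676/1665 ≈ -219.02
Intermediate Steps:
K = 1442 (K = -3 + 1445 = 1442)
c(O) = 1/(2*O)
A = -1979 (A = -860 - 1119 = -1979)
l(q) = -1979/9 (l(q) = (1/9)*(-1979) = -1979/9)
D(f, a) = (a + f)/(223 + a)
D(N(c(-3)), K) + l(-2036) = (1442 - 3)/(223 + 1442) - 1979/9 = 1439/1665 - 1979/9 = -364676/1665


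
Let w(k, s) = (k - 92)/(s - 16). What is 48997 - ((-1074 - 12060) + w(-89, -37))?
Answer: 3292762/53 ≈ 62128.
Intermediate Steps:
w(k, s) = (-92 + k)/(-16 + s)
48997 - ((-1074 - 12060) + w(-89, -37)) = 48997 - ((-1074 - 12060) + (-92 - 89)/(-16 - 37)) = 48997 - (-13134 - 181/(-53)) = 48997 - (-13134 - 1/53*(-181)) = 48997 - (-13134 + 181/53) = 48997 - 1*(-695921/53) = 48997 + 695921/53 = 3292762/53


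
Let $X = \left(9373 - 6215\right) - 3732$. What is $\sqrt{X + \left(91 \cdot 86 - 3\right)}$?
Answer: $\sqrt{7249} \approx 85.141$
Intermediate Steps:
$X = -574$ ($X = 3158 - 3732 = -574$)
$\sqrt{X + \left(91 \cdot 86 - 3\right)} = \sqrt{-574 + \left(91 \cdot 86 - 3\right)} = \sqrt{-574 + \left(7826 - 3\right)} = \sqrt{-574 + 7823} = \sqrt{7249}$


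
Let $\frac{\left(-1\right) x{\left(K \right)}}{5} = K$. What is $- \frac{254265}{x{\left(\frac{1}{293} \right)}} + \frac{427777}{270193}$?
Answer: $\frac{575122420582}{38599} \approx 1.49 \cdot 10^{7}$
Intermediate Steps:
$x{\left(K \right)} = - 5 K$
$- \frac{254265}{x{\left(\frac{1}{293} \right)}} + \frac{427777}{270193} = - \frac{254265}{\left(-5\right) \frac{1}{293}} + \frac{427777}{270193} = - \frac{254265}{\left(-5\right) \frac{1}{293}} + 427777 \cdot \frac{1}{270193} = - \frac{254265}{- \frac{5}{293}} + \frac{61111}{38599} = \left(-254265\right) \left(- \frac{293}{5}\right) + \frac{61111}{38599} = 14899929 + \frac{61111}{38599} = \frac{575122420582}{38599}$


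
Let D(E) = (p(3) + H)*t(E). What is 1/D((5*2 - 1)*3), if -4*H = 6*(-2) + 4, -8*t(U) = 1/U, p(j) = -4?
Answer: 108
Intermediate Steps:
t(U) = -1/(8*U)
H = 2 (H = -(6*(-2) + 4)/4 = -(-12 + 4)/4 = -¼*(-8) = 2)
D(E) = 1/(4*E) (D(E) = (-4 + 2)*(-1/(8*E)) = -(-1)/(4*E) = 1/(4*E))
1/D((5*2 - 1)*3) = 1/(1/(4*(((5*2 - 1)*3)))) = 1/(1/(4*(((10 - 1)*3)))) = 1/(1/(4*((9*3)))) = 1/((¼)/27) = 1/((¼)*(1/27)) = 1/(1/108) = 108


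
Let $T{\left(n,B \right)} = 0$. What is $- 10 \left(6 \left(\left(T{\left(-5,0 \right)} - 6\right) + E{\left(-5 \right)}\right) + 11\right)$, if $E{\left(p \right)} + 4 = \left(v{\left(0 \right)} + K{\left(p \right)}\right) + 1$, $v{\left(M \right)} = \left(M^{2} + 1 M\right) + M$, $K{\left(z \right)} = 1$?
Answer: $370$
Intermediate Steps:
$v{\left(M \right)} = M^{2} + 2 M$ ($v{\left(M \right)} = \left(M^{2} + M\right) + M = \left(M + M^{2}\right) + M = M^{2} + 2 M$)
$E{\left(p \right)} = -2$ ($E{\left(p \right)} = -4 + \left(\left(0 \left(2 + 0\right) + 1\right) + 1\right) = -4 + \left(\left(0 \cdot 2 + 1\right) + 1\right) = -4 + \left(\left(0 + 1\right) + 1\right) = -4 + \left(1 + 1\right) = -4 + 2 = -2$)
$- 10 \left(6 \left(\left(T{\left(-5,0 \right)} - 6\right) + E{\left(-5 \right)}\right) + 11\right) = - 10 \left(6 \left(\left(0 - 6\right) - 2\right) + 11\right) = - 10 \left(6 \left(-6 - 2\right) + 11\right) = - 10 \left(6 \left(-8\right) + 11\right) = - 10 \left(-48 + 11\right) = \left(-10\right) \left(-37\right) = 370$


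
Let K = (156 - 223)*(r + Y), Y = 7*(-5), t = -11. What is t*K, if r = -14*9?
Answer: -118657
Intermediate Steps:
r = -126
Y = -35
K = 10787 (K = (156 - 223)*(-126 - 35) = -67*(-161) = 10787)
t*K = -11*10787 = -118657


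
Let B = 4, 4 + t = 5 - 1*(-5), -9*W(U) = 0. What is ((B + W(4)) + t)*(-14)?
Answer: -140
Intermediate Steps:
W(U) = 0 (W(U) = -⅑*0 = 0)
t = 6 (t = -4 + (5 - 1*(-5)) = -4 + (5 + 5) = -4 + 10 = 6)
((B + W(4)) + t)*(-14) = ((4 + 0) + 6)*(-14) = (4 + 6)*(-14) = 10*(-14) = -140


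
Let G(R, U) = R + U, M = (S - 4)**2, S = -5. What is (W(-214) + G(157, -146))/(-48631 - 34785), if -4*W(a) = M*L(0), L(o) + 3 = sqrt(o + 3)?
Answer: -287/333664 + 81*sqrt(3)/333664 ≈ -0.00043968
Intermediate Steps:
L(o) = -3 + sqrt(3 + o) (L(o) = -3 + sqrt(o + 3) = -3 + sqrt(3 + o))
M = 81 (M = (-5 - 4)**2 = (-9)**2 = 81)
W(a) = 243/4 - 81*sqrt(3)/4 (W(a) = -81*(-3 + sqrt(3 + 0))/4 = -81*(-3 + sqrt(3))/4 = -(-243 + 81*sqrt(3))/4 = 243/4 - 81*sqrt(3)/4)
(W(-214) + G(157, -146))/(-48631 - 34785) = ((243/4 - 81*sqrt(3)/4) + (157 - 146))/(-48631 - 34785) = ((243/4 - 81*sqrt(3)/4) + 11)/(-83416) = (287/4 - 81*sqrt(3)/4)*(-1/83416) = -287/333664 + 81*sqrt(3)/333664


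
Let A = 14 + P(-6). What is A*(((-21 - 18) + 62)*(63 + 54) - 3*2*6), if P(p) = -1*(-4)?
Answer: 47790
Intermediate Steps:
P(p) = 4
A = 18 (A = 14 + 4 = 18)
A*(((-21 - 18) + 62)*(63 + 54) - 3*2*6) = 18*(((-21 - 18) + 62)*(63 + 54) - 3*2*6) = 18*((-39 + 62)*117 - 6*6) = 18*(23*117 - 36) = 18*(2691 - 36) = 18*2655 = 47790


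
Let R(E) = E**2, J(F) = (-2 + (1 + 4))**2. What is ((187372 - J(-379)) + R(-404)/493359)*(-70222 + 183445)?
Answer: 74227220582999/3499 ≈ 2.1214e+10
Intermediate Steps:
J(F) = 9 (J(F) = (-2 + 5)**2 = 3**2 = 9)
((187372 - J(-379)) + R(-404)/493359)*(-70222 + 183445) = ((187372 - 1*9) + (-404)**2/493359)*(-70222 + 183445) = ((187372 - 9) + 163216*(1/493359))*113223 = (187363 + 163216/493359)*113223 = (92437385533/493359)*113223 = 74227220582999/3499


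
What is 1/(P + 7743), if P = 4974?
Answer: 1/12717 ≈ 7.8635e-5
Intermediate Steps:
1/(P + 7743) = 1/(4974 + 7743) = 1/12717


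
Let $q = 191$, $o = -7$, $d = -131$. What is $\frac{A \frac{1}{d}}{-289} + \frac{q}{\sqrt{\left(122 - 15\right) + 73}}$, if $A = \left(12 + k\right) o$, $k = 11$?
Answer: $- \frac{161}{37859} + \frac{191 \sqrt{5}}{30} \approx 14.232$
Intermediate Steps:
$A = -161$ ($A = \left(12 + 11\right) \left(-7\right) = 23 \left(-7\right) = -161$)
$\frac{A \frac{1}{d}}{-289} + \frac{q}{\sqrt{\left(122 - 15\right) + 73}} = \frac{\left(-161\right) \frac{1}{-131}}{-289} + \frac{191}{\sqrt{\left(122 - 15\right) + 73}} = \left(-161\right) \left(- \frac{1}{131}\right) \left(- \frac{1}{289}\right) + \frac{191}{\sqrt{107 + 73}} = \frac{161}{131} \left(- \frac{1}{289}\right) + \frac{191}{\sqrt{180}} = - \frac{161}{37859} + \frac{191}{6 \sqrt{5}} = - \frac{161}{37859} + 191 \frac{\sqrt{5}}{30} = - \frac{161}{37859} + \frac{191 \sqrt{5}}{30}$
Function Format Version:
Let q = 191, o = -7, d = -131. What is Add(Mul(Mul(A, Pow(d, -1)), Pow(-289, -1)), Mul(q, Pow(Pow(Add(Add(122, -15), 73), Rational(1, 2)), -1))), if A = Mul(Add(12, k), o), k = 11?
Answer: Add(Rational(-161, 37859), Mul(Rational(191, 30), Pow(5, Rational(1, 2)))) ≈ 14.232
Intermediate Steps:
A = -161 (A = Mul(Add(12, 11), -7) = Mul(23, -7) = -161)
Add(Mul(Mul(A, Pow(d, -1)), Pow(-289, -1)), Mul(q, Pow(Pow(Add(Add(122, -15), 73), Rational(1, 2)), -1))) = Add(Mul(Mul(-161, Pow(-131, -1)), Pow(-289, -1)), Mul(191, Pow(Pow(Add(Add(122, -15), 73), Rational(1, 2)), -1))) = Add(Mul(Mul(-161, Rational(-1, 131)), Rational(-1, 289)), Mul(191, Pow(Pow(Add(107, 73), Rational(1, 2)), -1))) = Add(Mul(Rational(161, 131), Rational(-1, 289)), Mul(191, Pow(Pow(180, Rational(1, 2)), -1))) = Add(Rational(-161, 37859), Mul(191, Pow(Mul(6, Pow(5, Rational(1, 2))), -1))) = Add(Rational(-161, 37859), Mul(191, Mul(Rational(1, 30), Pow(5, Rational(1, 2))))) = Add(Rational(-161, 37859), Mul(Rational(191, 30), Pow(5, Rational(1, 2))))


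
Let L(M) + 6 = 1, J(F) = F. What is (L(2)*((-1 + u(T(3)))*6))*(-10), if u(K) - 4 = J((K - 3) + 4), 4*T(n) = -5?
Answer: 825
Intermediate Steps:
T(n) = -5/4 (T(n) = (1/4)*(-5) = -5/4)
L(M) = -5 (L(M) = -6 + 1 = -5)
u(K) = 5 + K (u(K) = 4 + ((K - 3) + 4) = 4 + ((-3 + K) + 4) = 4 + (1 + K) = 5 + K)
(L(2)*((-1 + u(T(3)))*6))*(-10) = -5*(-1 + (5 - 5/4))*6*(-10) = -5*(-1 + 15/4)*6*(-10) = -55*6/4*(-10) = -5*33/2*(-10) = -165/2*(-10) = 825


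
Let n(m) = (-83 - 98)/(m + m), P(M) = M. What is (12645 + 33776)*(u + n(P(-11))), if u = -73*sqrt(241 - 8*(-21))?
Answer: 8402201/22 - 3388733*sqrt(409) ≈ -6.8151e+7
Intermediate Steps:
n(m) = -181/(2*m) (n(m) = -181*1/(2*m) = -181/(2*m))
u = -73*sqrt(409) (u = -73*sqrt(241 + 168) = -73*sqrt(409) ≈ -1476.3)
(12645 + 33776)*(u + n(P(-11))) = (12645 + 33776)*(-73*sqrt(409) - 181/2/(-11)) = 46421*(-73*sqrt(409) - 181/2*(-1/11)) = 46421*(-73*sqrt(409) + 181/22) = 46421*(181/22 - 73*sqrt(409)) = 8402201/22 - 3388733*sqrt(409)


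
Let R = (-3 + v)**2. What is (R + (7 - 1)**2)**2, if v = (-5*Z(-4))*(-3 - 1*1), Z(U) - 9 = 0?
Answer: 983763225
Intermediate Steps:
Z(U) = 9 (Z(U) = 9 + 0 = 9)
v = 180 (v = (-5*9)*(-3 - 1*1) = -45*(-3 - 1) = -45*(-4) = 180)
R = 31329 (R = (-3 + 180)**2 = 177**2 = 31329)
(R + (7 - 1)**2)**2 = (31329 + (7 - 1)**2)**2 = (31329 + 6**2)**2 = (31329 + 36)**2 = 31365**2 = 983763225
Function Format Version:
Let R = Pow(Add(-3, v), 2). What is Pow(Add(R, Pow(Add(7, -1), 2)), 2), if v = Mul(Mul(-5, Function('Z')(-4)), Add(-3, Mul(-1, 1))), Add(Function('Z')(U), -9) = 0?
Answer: 983763225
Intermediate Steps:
Function('Z')(U) = 9 (Function('Z')(U) = Add(9, 0) = 9)
v = 180 (v = Mul(Mul(-5, 9), Add(-3, Mul(-1, 1))) = Mul(-45, Add(-3, -1)) = Mul(-45, -4) = 180)
R = 31329 (R = Pow(Add(-3, 180), 2) = Pow(177, 2) = 31329)
Pow(Add(R, Pow(Add(7, -1), 2)), 2) = Pow(Add(31329, Pow(Add(7, -1), 2)), 2) = Pow(Add(31329, Pow(6, 2)), 2) = Pow(Add(31329, 36), 2) = Pow(31365, 2) = 983763225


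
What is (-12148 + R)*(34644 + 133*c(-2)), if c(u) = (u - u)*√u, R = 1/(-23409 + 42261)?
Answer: -661163692265/1571 ≈ -4.2086e+8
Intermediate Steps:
R = 1/18852 ≈ 5.3045e-5
c(u) = 0 (c(u) = 0*√u = 0)
(-12148 + R)*(34644 + 133*c(-2)) = (-12148 + 1/18852)*(34644 + 133*0) = -229014095*(34644 + 0)/18852 = -229014095/18852*34644 = -661163692265/1571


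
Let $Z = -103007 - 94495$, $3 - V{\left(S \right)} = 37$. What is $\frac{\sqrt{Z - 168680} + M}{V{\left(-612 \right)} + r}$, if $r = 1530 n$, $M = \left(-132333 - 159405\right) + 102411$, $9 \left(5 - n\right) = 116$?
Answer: $\frac{189327}{12104} - \frac{i \sqrt{366182}}{12104} \approx 15.642 - 0.049994 i$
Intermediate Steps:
$n = - \frac{71}{9}$ ($n = 5 - \frac{116}{9} = - \frac{71}{9} \approx -7.8889$)
$V{\left(S \right)} = -34$ ($V{\left(S \right)} = 3 - 37 = -34$)
$Z = -197502$
$M = -189327$ ($M = -291738 + 102411 = -189327$)
$r = -12070$ ($r = 1530 \left(- \frac{71}{9}\right) = -12070$)
$\frac{\sqrt{Z - 168680} + M}{V{\left(-612 \right)} + r} = \frac{\sqrt{-197502 - 168680} - 189327}{-34 - 12070} = \frac{\sqrt{-366182} - 189327}{-12104} = \left(i \sqrt{366182} - 189327\right) \left(- \frac{1}{12104}\right) = \left(-189327 + i \sqrt{366182}\right) \left(- \frac{1}{12104}\right) = \frac{189327}{12104} - \frac{i \sqrt{366182}}{12104}$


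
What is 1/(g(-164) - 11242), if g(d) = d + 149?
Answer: -1/11257 ≈ -8.8834e-5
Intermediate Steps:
g(d) = 149 + d
1/(g(-164) - 11242) = 1/((149 - 164) - 11242) = 1/(-15 - 11242) = 1/(-11257) = -1/11257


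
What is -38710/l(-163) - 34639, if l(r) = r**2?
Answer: -920362301/26569 ≈ -34640.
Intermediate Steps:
-38710/l(-163) - 34639 = -38710/((-163)**2) - 34639 = -38710/26569 - 34639 = -920362301/26569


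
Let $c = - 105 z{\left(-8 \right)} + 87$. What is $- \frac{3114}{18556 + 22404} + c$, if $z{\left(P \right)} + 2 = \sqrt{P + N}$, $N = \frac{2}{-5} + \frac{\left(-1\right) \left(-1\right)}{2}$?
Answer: $\frac{6081003}{20480} - \frac{21 i \sqrt{790}}{2} \approx 296.92 - 295.12 i$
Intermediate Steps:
$N = \frac{1}{10}$ ($N = 2 \left(- \frac{1}{5}\right) + 1 \cdot \frac{1}{2} = - \frac{2}{5} + \frac{1}{2} = \frac{1}{10} \approx 0.1$)
$z{\left(P \right)} = -2 + \sqrt{\frac{1}{10} + P}$ ($z{\left(P \right)} = -2 + \sqrt{P + \frac{1}{10}} = -2 + \sqrt{\frac{1}{10} + P}$)
$c = 297 - \frac{21 i \sqrt{790}}{2}$ ($c = - 105 \left(-2 + \frac{\sqrt{10 + 100 \left(-8\right)}}{10}\right) + 87 = - 105 \left(-2 + \frac{\sqrt{10 - 800}}{10}\right) + 87 = - 105 \left(-2 + \frac{\sqrt{-790}}{10}\right) + 87 = - 105 \left(-2 + \frac{i \sqrt{790}}{10}\right) + 87 = \left(210 - \frac{21 i \sqrt{790}}{2}\right) + 87 = 297 - \frac{21 i \sqrt{790}}{2} \approx 297.0 - 295.12 i$)
$- \frac{3114}{18556 + 22404} + c = - \frac{3114}{18556 + 22404} + \left(297 - \frac{21 i \sqrt{790}}{2}\right) = - \frac{3114}{40960} + \left(297 - \frac{21 i \sqrt{790}}{2}\right) = \left(-3114\right) \frac{1}{40960} + \left(297 - \frac{21 i \sqrt{790}}{2}\right) = - \frac{1557}{20480} + \left(297 - \frac{21 i \sqrt{790}}{2}\right) = \frac{6081003}{20480} - \frac{21 i \sqrt{790}}{2}$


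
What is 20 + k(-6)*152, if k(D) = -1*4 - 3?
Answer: -1044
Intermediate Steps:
k(D) = -7 (k(D) = -4 - 3 = -7)
20 + k(-6)*152 = 20 - 7*152 = 20 - 1064 = -1044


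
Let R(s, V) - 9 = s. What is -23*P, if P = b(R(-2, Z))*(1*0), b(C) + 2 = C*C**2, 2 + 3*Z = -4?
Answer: 0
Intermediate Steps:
Z = -2 (Z = -2/3 + (1/3)*(-4) = -2/3 - 4/3 = -2)
R(s, V) = 9 + s
b(C) = -2 + C**3 (b(C) = -2 + C*C**2 = -2 + C**3)
P = 0 (P = (-2 + (9 - 2)**3)*(1*0) = (-2 + 7**3)*0 = (-2 + 343)*0 = 341*0 = 0)
-23*P = -23*0 = 0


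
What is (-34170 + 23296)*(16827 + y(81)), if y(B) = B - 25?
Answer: -183585742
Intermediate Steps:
y(B) = -25 + B
(-34170 + 23296)*(16827 + y(81)) = (-34170 + 23296)*(16827 + (-25 + 81)) = -10874*(16827 + 56) = -10874*16883 = -183585742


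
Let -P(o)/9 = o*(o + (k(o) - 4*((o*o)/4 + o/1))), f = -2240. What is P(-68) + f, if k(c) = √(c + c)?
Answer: -2707280 + 1224*I*√34 ≈ -2.7073e+6 + 7137.1*I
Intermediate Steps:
k(c) = √2*√c (k(c) = √(2*c) = √2*√c)
P(o) = -9*o*(-o² - 3*o + √2*√o) (P(o) = -9*o*(o + (√2*√o - 4*((o*o)/4 + o/1))) = -9*o*(o + (√2*√o - 4*(o²*(¼) + o*1))) = -9*o*(o + (√2*√o - 4*(o²/4 + o))) = -9*o*(o + (√2*√o - 4*(o + o²/4))) = -9*o*(o + (√2*√o + (-o² - 4*o))) = -9*o*(o + (-o² - 4*o + √2*√o)) = -9*o*(-o² - 3*o + √2*√o))
P(-68) + f = 9*(-68)*((-68)² + 3*(-68) - √2*√(-68)) - 2240 = 9*(-68)*(4624 - 204 - √2*2*I*√17) - 2240 = 9*(-68)*(4624 - 204 - 2*I*√34) - 2240 = 9*(-68)*(4420 - 2*I*√34) - 2240 = (-2705040 + 1224*I*√34) - 2240 = -2707280 + 1224*I*√34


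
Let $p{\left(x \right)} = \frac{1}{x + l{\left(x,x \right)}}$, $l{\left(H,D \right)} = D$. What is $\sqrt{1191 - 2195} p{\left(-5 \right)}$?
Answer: $- \frac{i \sqrt{251}}{5} \approx - 3.1686 i$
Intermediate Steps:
$p{\left(x \right)} = \frac{1}{2 x}$ ($p{\left(x \right)} = \frac{1}{x + x} = \frac{1}{2 x}$)
$\sqrt{1191 - 2195} p{\left(-5 \right)} = \sqrt{1191 - 2195} \frac{1}{2 \left(-5\right)} = \sqrt{-1004} \cdot \frac{1}{2} \left(- \frac{1}{5}\right) = 2 i \sqrt{251} \left(- \frac{1}{10}\right) = - \frac{i \sqrt{251}}{5}$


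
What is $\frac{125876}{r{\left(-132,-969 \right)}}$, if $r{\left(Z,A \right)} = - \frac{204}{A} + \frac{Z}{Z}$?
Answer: $\frac{2391644}{23} \approx 1.0398 \cdot 10^{5}$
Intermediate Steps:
$r{\left(Z,A \right)} = 1 - \frac{204}{A}$ ($r{\left(Z,A \right)} = - \frac{204}{A} + 1 = 1 - \frac{204}{A}$)
$\frac{125876}{r{\left(-132,-969 \right)}} = \frac{125876}{\frac{1}{-969} \left(-204 - 969\right)} = \frac{125876}{\left(- \frac{1}{969}\right) \left(-1173\right)} = \frac{125876}{\frac{23}{19}} = 125876 \cdot \frac{19}{23} = \frac{2391644}{23}$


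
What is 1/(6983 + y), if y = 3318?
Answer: 1/10301 ≈ 9.7078e-5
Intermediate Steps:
1/(6983 + y) = 1/(6983 + 3318) = 1/10301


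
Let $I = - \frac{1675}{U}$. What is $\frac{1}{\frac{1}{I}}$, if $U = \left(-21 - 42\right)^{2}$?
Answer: $- \frac{1675}{3969} \approx -0.42202$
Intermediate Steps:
$U = 3969$ ($U = \left(-63\right)^{2} = 3969$)
$I = - \frac{1675}{3969} \approx -0.42202$
$\frac{1}{\frac{1}{I}} = \frac{1}{\frac{1}{- \frac{1675}{3969}}} = \frac{1}{- \frac{3969}{1675}} = - \frac{1675}{3969}$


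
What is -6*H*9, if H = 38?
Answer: -2052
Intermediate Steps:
-6*H*9 = -6*38*9 = -228*9 = -2052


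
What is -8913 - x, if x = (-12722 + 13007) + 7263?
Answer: -16461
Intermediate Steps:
x = 7548 (x = 285 + 7263 = 7548)
-8913 - x = -8913 - 1*7548 = -8913 - 7548 = -16461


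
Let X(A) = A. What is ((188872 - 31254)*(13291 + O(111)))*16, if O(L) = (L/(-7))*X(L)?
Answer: 203556711808/7 ≈ 2.9080e+10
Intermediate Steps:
O(L) = -L²/7 (O(L) = (L/(-7))*L = (L*(-⅐))*L = (-L/7)*L = -L²/7)
((188872 - 31254)*(13291 + O(111)))*16 = ((188872 - 31254)*(13291 - ⅐*111²))*16 = (157618*(13291 - ⅐*12321))*16 = (157618*(13291 - 12321/7))*16 = (157618*(80716/7))*16 = (12722294488/7)*16 = 203556711808/7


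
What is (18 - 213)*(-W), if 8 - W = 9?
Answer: -195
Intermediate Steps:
W = -1 (W = 8 - 1*9 = 8 - 9 = -1)
(18 - 213)*(-W) = (18 - 213)*(-1*(-1)) = -195*1 = -195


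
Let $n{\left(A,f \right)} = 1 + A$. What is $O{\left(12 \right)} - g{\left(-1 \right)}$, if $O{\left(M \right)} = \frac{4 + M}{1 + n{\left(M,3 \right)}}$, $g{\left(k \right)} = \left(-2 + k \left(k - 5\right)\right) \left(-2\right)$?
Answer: $\frac{64}{7} \approx 9.1429$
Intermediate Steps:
$g{\left(k \right)} = 4 - 2 k \left(-5 + k\right)$ ($g{\left(k \right)} = \left(-2 + k \left(-5 + k\right)\right) \left(-2\right) = 4 - 2 k \left(-5 + k\right)$)
$O{\left(M \right)} = \frac{4 + M}{2 + M}$ ($O{\left(M \right)} = \frac{4 + M}{1 + \left(1 + M\right)} = \frac{4 + M}{2 + M}$)
$O{\left(12 \right)} - g{\left(-1 \right)} = \frac{4 + 12}{2 + 12} - \left(4 - 2 \left(-1\right)^{2} + 10 \left(-1\right)\right) = \frac{1}{14} \cdot 16 - \left(4 - 2 - 10\right) = \frac{8}{7} - -8 = \frac{8}{7} + 8 = \frac{64}{7}$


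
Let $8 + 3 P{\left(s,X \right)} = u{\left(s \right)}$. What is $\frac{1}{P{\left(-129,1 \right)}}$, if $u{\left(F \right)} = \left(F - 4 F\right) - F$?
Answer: $\frac{3}{508} \approx 0.0059055$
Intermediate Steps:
$u{\left(F \right)} = - 4 F$ ($u{\left(F \right)} = - 3 F - F = - 4 F$)
$P{\left(s,X \right)} = - \frac{8}{3} - \frac{4 s}{3}$ ($P{\left(s,X \right)} = - \frac{8}{3} + \frac{\left(-4\right) s}{3} = - \frac{8}{3} - \frac{4 s}{3}$)
$\frac{1}{P{\left(-129,1 \right)}} = \frac{1}{- \frac{8}{3} - -172} = \frac{1}{- \frac{8}{3} + 172} = \frac{1}{\frac{508}{3}} = \frac{3}{508}$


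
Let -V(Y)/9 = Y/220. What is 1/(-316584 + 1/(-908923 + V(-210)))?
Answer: -19996117/6330450704350 ≈ -3.1587e-6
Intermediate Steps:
V(Y) = -9*Y/220
1/(-316584 + 1/(-908923 + V(-210))) = 1/(-316584 + 1/(-908923 - 9/220*(-210))) = 1/(-316584 + 1/(-908923 + 189/22)) = 1/(-316584 + 1/(-19996117/22)) = 1/(-316584 - 22/19996117) = 1/(-6330450704350/19996117) = -19996117/6330450704350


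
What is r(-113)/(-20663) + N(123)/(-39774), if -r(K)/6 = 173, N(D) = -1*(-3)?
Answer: 13741141/273950054 ≈ 0.050159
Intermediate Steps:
N(D) = 3
r(K) = -1038 (r(K) = -6*173 = -1038)
r(-113)/(-20663) + N(123)/(-39774) = -1038/(-20663) + 3/(-39774) = -1038*(-1/20663) + 3*(-1/39774) = 1038/20663 - 1/13258 = 13741141/273950054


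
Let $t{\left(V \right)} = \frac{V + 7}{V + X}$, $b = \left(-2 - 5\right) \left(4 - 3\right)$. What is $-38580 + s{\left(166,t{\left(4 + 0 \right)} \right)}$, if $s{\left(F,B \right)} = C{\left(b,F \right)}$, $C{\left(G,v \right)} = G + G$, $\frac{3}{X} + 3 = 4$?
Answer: $-38594$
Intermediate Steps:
$X = 3$ ($X = \frac{3}{-3 + 4} = \frac{3}{1} = 3 \cdot 1 = 3$)
$b = -7$ ($b = \left(-7\right) 1 = -7$)
$t{\left(V \right)} = \frac{7 + V}{3 + V}$ ($t{\left(V \right)} = \frac{V + 7}{V + 3} = \frac{7 + V}{3 + V}$)
$C{\left(G,v \right)} = 2 G$
$s{\left(F,B \right)} = -14$ ($s{\left(F,B \right)} = 2 \left(-7\right) = -14$)
$-38580 + s{\left(166,t{\left(4 + 0 \right)} \right)} = -38580 - 14 = -38594$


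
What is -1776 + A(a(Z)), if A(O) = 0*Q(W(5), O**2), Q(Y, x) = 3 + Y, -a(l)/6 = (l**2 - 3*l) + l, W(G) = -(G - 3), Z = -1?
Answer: -1776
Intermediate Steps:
W(G) = 3 - G (W(G) = -(-3 + G) = 3 - G)
a(l) = -6*l**2 + 12*l (a(l) = -6*((l**2 - 3*l) + l) = -6*(l**2 - 2*l) = -6*l**2 + 12*l)
A(O) = 0 (A(O) = 0*(3 + (3 - 1*5)) = 0*(3 + (3 - 5)) = 0*(3 - 2) = 0*1 = 0)
-1776 + A(a(Z)) = -1776 + 0 = -1776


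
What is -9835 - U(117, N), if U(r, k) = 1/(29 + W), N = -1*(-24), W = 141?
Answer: -1671951/170 ≈ -9835.0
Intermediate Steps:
N = 24
U(r, k) = 1/170 (U(r, k) = 1/(29 + 141) = 1/170)
-9835 - U(117, N) = -9835 - 1*1/170 = -9835 - 1/170 = -1671951/170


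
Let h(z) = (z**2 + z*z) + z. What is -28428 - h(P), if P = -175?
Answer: -89503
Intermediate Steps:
h(z) = z + 2*z**2 (h(z) = (z**2 + z**2) + z = 2*z**2 + z = z + 2*z**2)
-28428 - h(P) = -28428 - (-175)*(1 + 2*(-175)) = -28428 - (-175)*(1 - 350) = -28428 - (-175)*(-349) = -28428 - 1*61075 = -28428 - 61075 = -89503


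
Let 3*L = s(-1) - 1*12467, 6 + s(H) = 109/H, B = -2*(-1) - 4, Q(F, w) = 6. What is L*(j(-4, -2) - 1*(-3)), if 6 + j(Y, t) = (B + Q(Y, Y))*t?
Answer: 46134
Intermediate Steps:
B = -2 (B = 2 - 4 = -2)
j(Y, t) = -6 + 4*t (j(Y, t) = -6 + (-2 + 6)*t = -6 + 4*t)
s(H) = -6 + 109/H
L = -4194 (L = ((-6 + 109/(-1)) - 1*12467)/3 = ((-6 + 109*(-1)) - 12467)/3 = ((-6 - 109) - 12467)/3 = (-115 - 12467)/3 = (⅓)*(-12582) = -4194)
L*(j(-4, -2) - 1*(-3)) = -4194*((-6 + 4*(-2)) - 1*(-3)) = -4194*((-6 - 8) + 3) = -4194*(-14 + 3) = -4194*(-11) = 46134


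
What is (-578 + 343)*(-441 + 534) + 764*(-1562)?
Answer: -1215223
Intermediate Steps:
(-578 + 343)*(-441 + 534) + 764*(-1562) = -235*93 - 1193368 = -21855 - 1193368 = -1215223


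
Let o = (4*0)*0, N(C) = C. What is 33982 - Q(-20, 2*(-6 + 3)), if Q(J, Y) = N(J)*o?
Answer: 33982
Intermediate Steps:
o = 0 (o = 0*0 = 0)
Q(J, Y) = 0 (Q(J, Y) = J*0 = 0)
33982 - Q(-20, 2*(-6 + 3)) = 33982 - 1*0 = 33982 + 0 = 33982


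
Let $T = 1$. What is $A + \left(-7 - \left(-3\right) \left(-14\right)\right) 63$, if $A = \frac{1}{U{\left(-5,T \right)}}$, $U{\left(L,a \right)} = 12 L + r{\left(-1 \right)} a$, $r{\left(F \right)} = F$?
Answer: $- \frac{188308}{61} \approx -3087.0$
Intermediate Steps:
$U{\left(L,a \right)} = - a + 12 L$ ($U{\left(L,a \right)} = 12 L - a = - a + 12 L$)
$A = - \frac{1}{61}$ ($A = \frac{1}{\left(-1\right) 1 + 12 \left(-5\right)} = \frac{1}{-1 - 60} = \frac{1}{-61} = - \frac{1}{61} \approx -0.016393$)
$A + \left(-7 - \left(-3\right) \left(-14\right)\right) 63 = - \frac{1}{61} + \left(-7 - \left(-3\right) \left(-14\right)\right) 63 = - \frac{1}{61} + \left(-7 - 42\right) 63 = - \frac{1}{61} - 3087 = - \frac{188308}{61}$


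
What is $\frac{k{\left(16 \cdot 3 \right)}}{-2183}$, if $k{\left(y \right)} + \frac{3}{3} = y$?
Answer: $- \frac{47}{2183} \approx -0.02153$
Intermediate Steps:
$k{\left(y \right)} = -1 + y$
$\frac{k{\left(16 \cdot 3 \right)}}{-2183} = \frac{-1 + 16 \cdot 3}{-2183} = \left(-1 + 48\right) \left(- \frac{1}{2183}\right) = 47 \left(- \frac{1}{2183}\right) = - \frac{47}{2183}$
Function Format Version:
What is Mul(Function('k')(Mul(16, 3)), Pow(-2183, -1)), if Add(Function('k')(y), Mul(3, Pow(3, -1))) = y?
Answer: Rational(-47, 2183) ≈ -0.021530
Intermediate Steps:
Function('k')(y) = Add(-1, y)
Mul(Function('k')(Mul(16, 3)), Pow(-2183, -1)) = Mul(Add(-1, Mul(16, 3)), Pow(-2183, -1)) = Mul(Add(-1, 48), Rational(-1, 2183)) = Mul(47, Rational(-1, 2183)) = Rational(-47, 2183)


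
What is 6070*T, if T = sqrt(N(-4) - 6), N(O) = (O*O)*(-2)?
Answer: 6070*I*sqrt(38) ≈ 37418.0*I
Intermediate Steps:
N(O) = -2*O**2 (N(O) = O**2*(-2) = -2*O**2)
T = I*sqrt(38) (T = sqrt(-2*(-4)**2 - 6) = sqrt(-2*16 - 6) = sqrt(-32 - 6) = sqrt(-38) = I*sqrt(38) ≈ 6.1644*I)
6070*T = 6070*(I*sqrt(38)) = 6070*I*sqrt(38)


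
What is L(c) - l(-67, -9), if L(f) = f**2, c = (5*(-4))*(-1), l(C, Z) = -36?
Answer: 436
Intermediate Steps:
c = 20 (c = -20*(-1) = 20)
L(c) - l(-67, -9) = 20**2 - 1*(-36) = 400 + 36 = 436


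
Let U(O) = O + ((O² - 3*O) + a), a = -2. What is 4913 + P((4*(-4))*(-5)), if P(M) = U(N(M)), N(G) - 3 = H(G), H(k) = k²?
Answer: 40990514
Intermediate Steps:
N(G) = 3 + G²
U(O) = -2 + O² - 2*O (U(O) = O + ((O² - 3*O) - 2) = O + (-2 + O² - 3*O) = -2 + O² - 2*O)
P(M) = -8 + (3 + M²)² - 2*M² (P(M) = -2 + (3 + M²)² - 2*(3 + M²) = -2 + (3 + M²)² + (-6 - 2*M²) = -8 + (3 + M²)² - 2*M²)
4913 + P((4*(-4))*(-5)) = 4913 + (1 + ((4*(-4))*(-5))⁴ + 4*((4*(-4))*(-5))²) = 4913 + (1 + (-16*(-5))⁴ + 4*(-16*(-5))²) = 4913 + (1 + 80⁴ + 4*80²) = 4913 + (1 + 40960000 + 4*6400) = 4913 + (1 + 40960000 + 25600) = 4913 + 40985601 = 40990514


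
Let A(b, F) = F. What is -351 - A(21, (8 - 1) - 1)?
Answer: -357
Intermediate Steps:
-351 - A(21, (8 - 1) - 1) = -351 - ((8 - 1) - 1) = -351 - (7 - 1) = -351 - 1*6 = -351 - 6 = -357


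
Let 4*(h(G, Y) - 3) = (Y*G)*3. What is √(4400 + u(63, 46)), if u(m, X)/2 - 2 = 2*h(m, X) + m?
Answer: 2*√3309 ≈ 115.05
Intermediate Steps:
h(G, Y) = 3 + 3*G*Y/4 (h(G, Y) = 3 + ((Y*G)*3)/4 = 3 + ((G*Y)*3)/4 = 3 + (3*G*Y)/4 = 3 + 3*G*Y/4)
u(m, X) = 16 + 2*m + 3*X*m (u(m, X) = 4 + 2*(2*(3 + 3*m*X/4) + m) = 4 + 2*(2*(3 + 3*X*m/4) + m) = 4 + 2*((6 + 3*X*m/2) + m) = 4 + 2*(6 + m + 3*X*m/2) = 4 + (12 + 2*m + 3*X*m) = 16 + 2*m + 3*X*m)
√(4400 + u(63, 46)) = √(4400 + (16 + 2*63 + 3*46*63)) = √(4400 + (16 + 126 + 8694)) = √(4400 + 8836) = √13236 = 2*√3309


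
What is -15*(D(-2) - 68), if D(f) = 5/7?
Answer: 7065/7 ≈ 1009.3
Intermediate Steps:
D(f) = 5/7 (D(f) = 5*(⅐) = 5/7)
-15*(D(-2) - 68) = -15*(5/7 - 68) = -15*(-471/7) = 7065/7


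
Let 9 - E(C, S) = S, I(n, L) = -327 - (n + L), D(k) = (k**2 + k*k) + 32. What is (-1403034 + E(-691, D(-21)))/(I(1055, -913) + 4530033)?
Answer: -1403939/4529564 ≈ -0.30995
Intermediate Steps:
D(k) = 32 + 2*k**2 (D(k) = (k**2 + k**2) + 32 = 2*k**2 + 32 = 32 + 2*k**2)
I(n, L) = -327 - L - n (I(n, L) = -327 - (L + n) = -327 + (-L - n) = -327 - L - n)
E(C, S) = 9 - S
(-1403034 + E(-691, D(-21)))/(I(1055, -913) + 4530033) = (-1403034 + (9 - (32 + 2*(-21)**2)))/((-327 - 1*(-913) - 1*1055) + 4530033) = (-1403034 + (9 - (32 + 2*441)))/((-327 + 913 - 1055) + 4530033) = (-1403034 + (9 - (32 + 882)))/(-469 + 4530033) = (-1403034 + (9 - 1*914))/4529564 = (-1403034 + (9 - 914))*(1/4529564) = (-1403034 - 905)*(1/4529564) = -1403939*1/4529564 = -1403939/4529564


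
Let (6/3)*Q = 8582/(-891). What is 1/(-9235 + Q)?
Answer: -891/8232676 ≈ -0.00010823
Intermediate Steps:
Q = -4291/891 (Q = (8582/(-891))/2 = (8582*(-1/891))/2 = (1/2)*(-8582/891) = -4291/891 ≈ -4.8159)
1/(-9235 + Q) = 1/(-9235 - 4291/891) = 1/(-8232676/891) = -891/8232676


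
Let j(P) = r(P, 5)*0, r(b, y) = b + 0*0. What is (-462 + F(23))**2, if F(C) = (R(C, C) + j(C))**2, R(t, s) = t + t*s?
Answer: 92563194564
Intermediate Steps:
R(t, s) = t + s*t
r(b, y) = b (r(b, y) = b + 0 = b)
j(P) = 0 (j(P) = P*0 = 0)
F(C) = C**2*(1 + C)**2 (F(C) = (C*(1 + C) + 0)**2 = (C*(1 + C))**2 = C**2*(1 + C)**2)
(-462 + F(23))**2 = (-462 + 23**2*(1 + 23)**2)**2 = (-462 + 529*24**2)**2 = (-462 + 529*576)**2 = (-462 + 304704)**2 = 304242**2 = 92563194564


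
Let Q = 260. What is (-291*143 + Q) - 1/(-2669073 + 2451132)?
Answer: -9012514172/217941 ≈ -41353.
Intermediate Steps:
(-291*143 + Q) - 1/(-2669073 + 2451132) = (-291*143 + 260) - 1/(-2669073 + 2451132) = (-41613 + 260) - 1/(-217941) = -41353 - 1*(-1/217941) = -41353 + 1/217941 = -9012514172/217941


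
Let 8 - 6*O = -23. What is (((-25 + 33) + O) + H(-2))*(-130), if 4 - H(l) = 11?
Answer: -2405/3 ≈ -801.67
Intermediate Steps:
O = 31/6 (O = 4/3 - ⅙*(-23) = 4/3 + 23/6 = 31/6 ≈ 5.1667)
H(l) = -7 (H(l) = 4 - 1*11 = 4 - 11 = -7)
(((-25 + 33) + O) + H(-2))*(-130) = (((-25 + 33) + 31/6) - 7)*(-130) = ((8 + 31/6) - 7)*(-130) = (79/6 - 7)*(-130) = (37/6)*(-130) = -2405/3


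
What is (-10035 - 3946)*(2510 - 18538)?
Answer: 224087468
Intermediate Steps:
(-10035 - 3946)*(2510 - 18538) = -13981*(-16028) = 224087468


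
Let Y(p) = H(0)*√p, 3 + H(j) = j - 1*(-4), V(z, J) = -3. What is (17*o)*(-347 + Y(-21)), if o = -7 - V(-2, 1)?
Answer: 23596 - 68*I*√21 ≈ 23596.0 - 311.62*I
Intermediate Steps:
H(j) = 1 + j (H(j) = -3 + (j - 1*(-4)) = -3 + (j + 4) = -3 + (4 + j) = 1 + j)
o = -4 (o = -7 - 1*(-3) = -7 + 3 = -4)
Y(p) = √p (Y(p) = (1 + 0)*√p = 1*√p = √p)
(17*o)*(-347 + Y(-21)) = (17*(-4))*(-347 + √(-21)) = -68*(-347 + I*√21) = 23596 - 68*I*√21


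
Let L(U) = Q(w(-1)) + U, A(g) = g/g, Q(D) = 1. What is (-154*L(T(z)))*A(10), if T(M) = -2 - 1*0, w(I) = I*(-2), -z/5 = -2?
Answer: 154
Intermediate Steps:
z = 10 (z = -5*(-2) = 10)
w(I) = -2*I
T(M) = -2 (T(M) = -2 + 0 = -2)
A(g) = 1
L(U) = 1 + U
(-154*L(T(z)))*A(10) = -154*(1 - 2)*1 = -154*(-1)*1 = 154*1 = 154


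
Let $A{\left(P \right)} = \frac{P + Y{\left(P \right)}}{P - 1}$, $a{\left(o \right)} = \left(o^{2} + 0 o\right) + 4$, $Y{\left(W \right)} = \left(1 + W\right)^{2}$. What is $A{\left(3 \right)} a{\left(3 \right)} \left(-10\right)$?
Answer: $-1235$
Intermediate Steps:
$a{\left(o \right)} = 4 + o^{2}$ ($a{\left(o \right)} = \left(o^{2} + 0\right) + 4 = o^{2} + 4 = 4 + o^{2}$)
$A{\left(P \right)} = \frac{P + \left(1 + P\right)^{2}}{-1 + P}$ ($A{\left(P \right)} = \frac{P + \left(1 + P\right)^{2}}{P - 1} = \frac{P + \left(1 + P\right)^{2}}{-1 + P}$)
$A{\left(3 \right)} a{\left(3 \right)} \left(-10\right) = \frac{3 + \left(1 + 3\right)^{2}}{-1 + 3} \left(4 + 3^{2}\right) \left(-10\right) = \frac{3 + 4^{2}}{2} \left(4 + 9\right) \left(-10\right) = \frac{3 + 16}{2} \cdot 13 \left(-10\right) = \frac{1}{2} \cdot 19 \cdot 13 \left(-10\right) = \frac{19}{2} \cdot 13 \left(-10\right) = \frac{247}{2} \left(-10\right) = -1235$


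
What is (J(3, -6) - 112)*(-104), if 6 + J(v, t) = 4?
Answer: 11856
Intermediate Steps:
J(v, t) = -2 (J(v, t) = -6 + 4 = -2)
(J(3, -6) - 112)*(-104) = (-2 - 112)*(-104) = -114*(-104) = 11856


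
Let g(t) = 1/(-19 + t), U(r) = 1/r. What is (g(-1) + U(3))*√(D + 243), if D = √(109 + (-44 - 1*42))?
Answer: 17*√(243 + √23)/60 ≈ 4.4601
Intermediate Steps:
U(r) = 1/r
D = √23 (D = √(109 + (-44 - 42)) = √(109 - 86) = √23 ≈ 4.7958)
(g(-1) + U(3))*√(D + 243) = (1/(-19 - 1) + 1/3)*√(√23 + 243) = (1/(-20) + ⅓)*√(243 + √23) = (-1/20 + ⅓)*√(243 + √23) = 17*√(243 + √23)/60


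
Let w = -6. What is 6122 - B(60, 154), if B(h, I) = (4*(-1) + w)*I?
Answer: 7662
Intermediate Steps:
B(h, I) = -10*I (B(h, I) = (4*(-1) - 6)*I = (-4 - 6)*I = -10*I)
6122 - B(60, 154) = 6122 - (-10)*154 = 6122 - 1*(-1540) = 6122 + 1540 = 7662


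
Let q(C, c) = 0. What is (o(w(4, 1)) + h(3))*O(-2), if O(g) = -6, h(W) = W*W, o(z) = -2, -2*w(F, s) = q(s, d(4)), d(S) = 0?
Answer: -42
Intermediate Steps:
w(F, s) = 0 (w(F, s) = -½*0 = 0)
h(W) = W²
(o(w(4, 1)) + h(3))*O(-2) = (-2 + 3²)*(-6) = (-2 + 9)*(-6) = 7*(-6) = -42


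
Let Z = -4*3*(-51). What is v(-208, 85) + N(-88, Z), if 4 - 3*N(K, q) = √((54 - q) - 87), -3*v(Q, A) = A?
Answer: -27 - I*√645/3 ≈ -27.0 - 8.4656*I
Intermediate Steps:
v(Q, A) = -A/3
Z = 612 (Z = -12*(-51) = 612)
N(K, q) = 4/3 - √(-33 - q)/3 (N(K, q) = 4/3 - √((54 - q) - 87)/3 = 4/3 - √(-33 - q)/3)
v(-208, 85) + N(-88, Z) = -⅓*85 + (4/3 - √(-33 - 1*612)/3) = -85/3 + (4/3 - √(-33 - 612)/3) = -85/3 + (4/3 - I*√645/3) = -27 - I*√645/3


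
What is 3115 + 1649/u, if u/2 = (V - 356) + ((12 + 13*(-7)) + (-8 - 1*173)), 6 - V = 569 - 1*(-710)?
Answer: 11766821/3778 ≈ 3114.6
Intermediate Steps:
V = -1273 (V = 6 - (569 - 1*(-710)) = 6 - (569 + 710) = 6 - 1*1279 = 6 - 1279 = -1273)
u = -3778 (u = 2*((-1273 - 356) + ((12 + 13*(-7)) + (-8 - 1*173))) = 2*(-1629 + ((12 - 91) + (-8 - 173))) = 2*(-1629 + (-79 - 181)) = 2*(-1629 - 260) = 2*(-1889) = -3778)
3115 + 1649/u = 3115 + 1649/(-3778) = 3115 + 1649*(-1/3778) = 3115 - 1649/3778 = 11766821/3778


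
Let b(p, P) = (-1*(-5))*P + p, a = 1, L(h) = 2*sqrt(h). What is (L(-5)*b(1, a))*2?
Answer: 24*I*sqrt(5) ≈ 53.666*I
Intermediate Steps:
b(p, P) = p + 5*P (b(p, P) = 5*P + p = p + 5*P)
(L(-5)*b(1, a))*2 = ((2*sqrt(-5))*(1 + 5*1))*2 = ((2*(I*sqrt(5)))*(1 + 5))*2 = ((2*I*sqrt(5))*6)*2 = (12*I*sqrt(5))*2 = 24*I*sqrt(5)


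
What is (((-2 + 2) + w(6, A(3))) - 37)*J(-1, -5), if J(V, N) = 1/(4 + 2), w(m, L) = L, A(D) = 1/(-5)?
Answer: -31/5 ≈ -6.2000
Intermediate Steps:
A(D) = -1/5
J(V, N) = 1/6
(((-2 + 2) + w(6, A(3))) - 37)*J(-1, -5) = (((-2 + 2) - 1/5) - 37)*(1/6) = ((0 - 1/5) - 37)*(1/6) = (-1/5 - 37)*(1/6) = -186/5*1/6 = -31/5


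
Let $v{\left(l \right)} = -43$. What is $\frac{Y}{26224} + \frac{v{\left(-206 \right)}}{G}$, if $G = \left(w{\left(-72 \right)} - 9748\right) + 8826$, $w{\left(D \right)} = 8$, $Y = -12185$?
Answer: $- \frac{5004729}{11984368} \approx -0.4176$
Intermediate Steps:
$G = -914$ ($G = \left(8 - 9748\right) + 8826 = -9740 + 8826 = -914$)
$\frac{Y}{26224} + \frac{v{\left(-206 \right)}}{G} = - \frac{12185}{26224} - \frac{43}{-914} = \left(-12185\right) \frac{1}{26224} - - \frac{43}{914} = - \frac{12185}{26224} + \frac{43}{914} = - \frac{5004729}{11984368}$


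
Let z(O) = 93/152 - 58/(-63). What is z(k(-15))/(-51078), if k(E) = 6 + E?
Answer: -14675/489122928 ≈ -3.0003e-5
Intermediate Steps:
z(O) = 14675/9576 (z(O) = 93*(1/152) - 58*(-1/63) = 93/152 + 58/63 = 14675/9576)
z(k(-15))/(-51078) = (14675/9576)/(-51078) = (14675/9576)*(-1/51078) = -14675/489122928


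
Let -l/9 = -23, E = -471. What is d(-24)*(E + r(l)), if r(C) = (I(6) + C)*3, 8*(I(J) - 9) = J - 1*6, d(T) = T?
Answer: -4248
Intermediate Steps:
l = 207 (l = -9*(-23) = 207)
I(J) = 33/4 + J/8 (I(J) = 9 + (J - 1*6)/8 = 9 + (J - 6)/8 = 9 + (-6 + J)/8 = 9 + (-3/4 + J/8) = 33/4 + J/8)
r(C) = 27 + 3*C (r(C) = ((33/4 + (1/8)*6) + C)*3 = ((33/4 + 3/4) + C)*3 = (9 + C)*3 = 27 + 3*C)
d(-24)*(E + r(l)) = -24*(-471 + (27 + 3*207)) = -24*(-471 + (27 + 621)) = -24*(-471 + 648) = -24*177 = -4248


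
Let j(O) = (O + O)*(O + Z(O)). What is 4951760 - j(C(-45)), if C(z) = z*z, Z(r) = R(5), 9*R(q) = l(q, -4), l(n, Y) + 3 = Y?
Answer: -3246340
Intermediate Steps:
l(n, Y) = -3 + Y
R(q) = -7/9 (R(q) = (-3 - 4)/9 = (⅑)*(-7) = -7/9)
Z(r) = -7/9
C(z) = z²
j(O) = 2*O*(-7/9 + O) (j(O) = (O + O)*(O - 7/9) = (2*O)*(-7/9 + O) = 2*O*(-7/9 + O))
4951760 - j(C(-45)) = 4951760 - 2*(-45)²*(-7 + 9*(-45)²)/9 = 4951760 - 2*2025*(-7 + 9*2025)/9 = 4951760 - 2*2025*(-7 + 18225)/9 = 4951760 - 2*2025*18218/9 = 4951760 - 1*8198100 = 4951760 - 8198100 = -3246340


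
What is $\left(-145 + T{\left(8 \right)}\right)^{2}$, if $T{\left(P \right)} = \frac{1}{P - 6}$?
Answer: $\frac{83521}{4} \approx 20880.0$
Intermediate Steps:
$T{\left(P \right)} = \frac{1}{-6 + P}$
$\left(-145 + T{\left(8 \right)}\right)^{2} = \left(-145 + \frac{1}{-6 + 8}\right)^{2} = \left(-145 + \frac{1}{2}\right)^{2} = \left(- \frac{289}{2}\right)^{2} = \frac{83521}{4}$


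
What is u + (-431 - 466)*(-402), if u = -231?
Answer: 360363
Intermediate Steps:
u + (-431 - 466)*(-402) = -231 + (-431 - 466)*(-402) = -231 - 897*(-402) = -231 + 360594 = 360363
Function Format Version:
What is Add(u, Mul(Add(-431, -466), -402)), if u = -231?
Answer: 360363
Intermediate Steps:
Add(u, Mul(Add(-431, -466), -402)) = Add(-231, Mul(Add(-431, -466), -402)) = Add(-231, Mul(-897, -402)) = Add(-231, 360594) = 360363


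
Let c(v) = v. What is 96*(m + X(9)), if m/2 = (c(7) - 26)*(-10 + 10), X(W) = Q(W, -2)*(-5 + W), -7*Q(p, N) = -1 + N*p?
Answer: 7296/7 ≈ 1042.3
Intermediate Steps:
Q(p, N) = 1/7 - N*p/7 (Q(p, N) = -(-1 + N*p)/7 = 1/7 - N*p/7)
X(W) = (-5 + W)*(1/7 + 2*W/7) (X(W) = (1/7 - 1/7*(-2)*W)*(-5 + W) = (1/7 + 2*W/7)*(-5 + W) = (-5 + W)*(1/7 + 2*W/7))
m = 0 (m = 2*((7 - 26)*(-10 + 10)) = 2*(-19*0) = 2*0 = 0)
96*(m + X(9)) = 96*(0 + (1 + 2*9)*(-5 + 9)/7) = 96*(0 + (1/7)*(1 + 18)*4) = 96*(0 + (1/7)*19*4) = 96*(0 + 76/7) = 96*(76/7) = 7296/7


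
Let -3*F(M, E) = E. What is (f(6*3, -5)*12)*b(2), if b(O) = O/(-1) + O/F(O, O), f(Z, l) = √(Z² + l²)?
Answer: -60*√349 ≈ -1120.9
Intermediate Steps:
F(M, E) = -E/3
b(O) = -3 - O (b(O) = O/(-1) + O/((-O/3)) = O*(-1) + O*(-3/O) = -O - 3 = -3 - O)
(f(6*3, -5)*12)*b(2) = (√((6*3)² + (-5)²)*12)*(-3 - 1*2) = (√(18² + 25)*12)*(-3 - 2) = (√(324 + 25)*12)*(-5) = (√349*12)*(-5) = (12*√349)*(-5) = -60*√349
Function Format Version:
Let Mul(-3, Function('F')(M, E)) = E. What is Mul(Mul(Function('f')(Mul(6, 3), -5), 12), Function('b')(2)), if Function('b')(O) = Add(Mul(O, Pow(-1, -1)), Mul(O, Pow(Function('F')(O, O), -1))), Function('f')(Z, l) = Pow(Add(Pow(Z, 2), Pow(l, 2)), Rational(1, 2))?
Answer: Mul(-60, Pow(349, Rational(1, 2))) ≈ -1120.9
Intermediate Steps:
Function('F')(M, E) = Mul(Rational(-1, 3), E)
Function('b')(O) = Add(-3, Mul(-1, O)) (Function('b')(O) = Add(Mul(O, Pow(-1, -1)), Mul(O, Pow(Mul(Rational(-1, 3), O), -1))) = Add(Mul(O, -1), Mul(O, Mul(-3, Pow(O, -1)))) = Add(Mul(-1, O), -3) = Add(-3, Mul(-1, O)))
Mul(Mul(Function('f')(Mul(6, 3), -5), 12), Function('b')(2)) = Mul(Mul(Pow(Add(Pow(Mul(6, 3), 2), Pow(-5, 2)), Rational(1, 2)), 12), Add(-3, Mul(-1, 2))) = Mul(Mul(Pow(Add(Pow(18, 2), 25), Rational(1, 2)), 12), Add(-3, -2)) = Mul(Mul(Pow(Add(324, 25), Rational(1, 2)), 12), -5) = Mul(Mul(Pow(349, Rational(1, 2)), 12), -5) = Mul(Mul(12, Pow(349, Rational(1, 2))), -5) = Mul(-60, Pow(349, Rational(1, 2)))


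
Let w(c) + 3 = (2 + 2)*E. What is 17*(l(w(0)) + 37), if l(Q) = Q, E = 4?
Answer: 850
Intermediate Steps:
w(c) = 13 (w(c) = -3 + (2 + 2)*4 = -3 + 4*4 = -3 + 16 = 13)
17*(l(w(0)) + 37) = 17*(13 + 37) = 17*50 = 850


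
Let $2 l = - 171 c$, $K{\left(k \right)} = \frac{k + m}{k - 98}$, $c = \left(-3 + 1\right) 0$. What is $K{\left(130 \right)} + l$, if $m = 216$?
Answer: $\frac{173}{16} \approx 10.813$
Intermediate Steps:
$c = 0$ ($c = \left(-2\right) 0 = 0$)
$K{\left(k \right)} = \frac{216 + k}{-98 + k}$ ($K{\left(k \right)} = \frac{k + 216}{k - 98} = \frac{216 + k}{-98 + k}$)
$l = 0$ ($l = \frac{\left(-171\right) 0}{2} = \frac{1}{2} \cdot 0 = 0$)
$K{\left(130 \right)} + l = \frac{216 + 130}{-98 + 130} + 0 = \frac{1}{32} \cdot 346 + 0 = \frac{173}{16} + 0 = \frac{173}{16}$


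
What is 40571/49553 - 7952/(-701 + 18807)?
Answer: 170266535/448603309 ≈ 0.37955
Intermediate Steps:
40571/49553 - 7952/(-701 + 18807) = 40571*(1/49553) - 7952/18106 = 40571/49553 - 7952*1/18106 = 40571/49553 - 3976/9053 = 170266535/448603309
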